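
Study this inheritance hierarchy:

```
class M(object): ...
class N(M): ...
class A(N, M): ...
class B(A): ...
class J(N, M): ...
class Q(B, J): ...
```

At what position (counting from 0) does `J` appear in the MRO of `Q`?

L[Q] = Q + merge(L[B], L[J], [B J])
  take B:  [B A N M object] + [J N M object] + [B J]
  take A:  [A N M object] + [J N M object] + [J]
  take J:  [N M object] + [J N M object] + [J]
  take N:  [N M object] + [N M object]
  take M:  [M object] + [M object]
  take object:  [object] + [object]
MRO: Q B A J N M object
J sits at index 3.

3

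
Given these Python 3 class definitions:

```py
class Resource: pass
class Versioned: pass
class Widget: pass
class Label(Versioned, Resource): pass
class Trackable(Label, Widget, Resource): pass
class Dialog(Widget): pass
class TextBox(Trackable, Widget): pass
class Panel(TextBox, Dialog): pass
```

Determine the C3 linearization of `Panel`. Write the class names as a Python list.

[Panel, TextBox, Trackable, Label, Versioned, Dialog, Widget, Resource, object]

L[Panel] = Panel + merge(L[TextBox], L[Dialog], [TextBox Dialog])
  take TextBox:  [TextBox Trackable Label Versioned Widget Resource object] + [Dialog Widget object] + [TextBox Dialog]
  take Trackable:  [Trackable Label Versioned Widget Resource object] + [Dialog Widget object] + [Dialog]
  take Label:  [Label Versioned Widget Resource object] + [Dialog Widget object] + [Dialog]
  take Versioned:  [Versioned Widget Resource object] + [Dialog Widget object] + [Dialog]
  take Dialog:  [Widget Resource object] + [Dialog Widget object] + [Dialog]
  take Widget:  [Widget Resource object] + [Widget object]
  take Resource:  [Resource object] + [object]
  take object:  [object] + [object]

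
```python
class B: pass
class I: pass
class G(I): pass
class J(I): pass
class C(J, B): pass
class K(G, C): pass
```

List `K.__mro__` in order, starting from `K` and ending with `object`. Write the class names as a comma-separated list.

L[K] = K + merge(L[G], L[C], [G C])
  take G:  [G I object] + [C J I B object] + [G C]
  take C:  [I object] + [C J I B object] + [C]
  take J:  [I object] + [J I B object]
  take I:  [I object] + [I B object]
  take B:  [object] + [B object]
  take object:  [object] + [object]

K, G, C, J, I, B, object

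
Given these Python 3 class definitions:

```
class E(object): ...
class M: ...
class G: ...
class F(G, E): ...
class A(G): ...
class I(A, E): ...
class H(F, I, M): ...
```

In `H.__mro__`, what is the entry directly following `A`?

L[H] = H + merge(L[F], L[I], L[M], [F I M])
  take F:  [F G E object] + [I A G E object] + [M object] + [F I M]
  take I:  [G E object] + [I A G E object] + [M object] + [I M]
  take A:  [G E object] + [A G E object] + [M object] + [M]
  take G:  [G E object] + [G E object] + [M object] + [M]
  take E:  [E object] + [E object] + [M object] + [M]
  take M:  [object] + [object] + [M object] + [M]
  take object:  [object] + [object] + [object]
MRO: H F I A G E M object
A is at position 3; next is G.

G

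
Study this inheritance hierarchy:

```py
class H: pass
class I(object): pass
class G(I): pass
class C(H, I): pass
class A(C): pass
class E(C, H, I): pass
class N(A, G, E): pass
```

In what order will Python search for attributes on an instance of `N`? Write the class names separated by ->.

L[N] = N + merge(L[A], L[G], L[E], [A G E])
  take A:  [A C H I object] + [G I object] + [E C H I object] + [A G E]
  take G:  [C H I object] + [G I object] + [E C H I object] + [G E]
  take E:  [C H I object] + [I object] + [E C H I object] + [E]
  take C:  [C H I object] + [I object] + [C H I object]
  take H:  [H I object] + [I object] + [H I object]
  take I:  [I object] + [I object] + [I object]
  take object:  [object] + [object] + [object]

N -> A -> G -> E -> C -> H -> I -> object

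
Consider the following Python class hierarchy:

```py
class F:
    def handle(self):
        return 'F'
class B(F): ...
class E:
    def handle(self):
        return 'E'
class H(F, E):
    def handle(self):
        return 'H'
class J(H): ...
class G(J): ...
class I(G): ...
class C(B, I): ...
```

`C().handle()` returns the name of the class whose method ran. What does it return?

H

L[C] = C + merge(L[B], L[I], [B I])
  take B:  [B F object] + [I G J H F E object] + [B I]
  take I:  [F object] + [I G J H F E object] + [I]
  take G:  [F object] + [G J H F E object]
  take J:  [F object] + [J H F E object]
  take H:  [F object] + [H F E object]
  take F:  [F object] + [F E object]
  take E:  [object] + [E object]
  take object:  [object] + [object]
MRO: C B I G J H F E object
handle is defined in: E, F, H. First along the MRO is H.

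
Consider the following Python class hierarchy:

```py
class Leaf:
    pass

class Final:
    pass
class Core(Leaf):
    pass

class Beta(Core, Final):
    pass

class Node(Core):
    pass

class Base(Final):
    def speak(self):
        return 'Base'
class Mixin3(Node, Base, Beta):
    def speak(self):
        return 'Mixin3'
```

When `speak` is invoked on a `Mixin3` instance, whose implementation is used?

L[Mixin3] = Mixin3 + merge(L[Node], L[Base], L[Beta], [Node Base Beta])
  take Node:  [Node Core Leaf object] + [Base Final object] + [Beta Core Leaf Final object] + [Node Base Beta]
  take Base:  [Core Leaf object] + [Base Final object] + [Beta Core Leaf Final object] + [Base Beta]
  take Beta:  [Core Leaf object] + [Final object] + [Beta Core Leaf Final object] + [Beta]
  take Core:  [Core Leaf object] + [Final object] + [Core Leaf Final object]
  take Leaf:  [Leaf object] + [Final object] + [Leaf Final object]
  take Final:  [object] + [Final object] + [Final object]
  take object:  [object] + [object] + [object]
MRO: Mixin3 Node Base Beta Core Leaf Final object
speak is defined in: Base, Mixin3. First along the MRO is Mixin3.

Mixin3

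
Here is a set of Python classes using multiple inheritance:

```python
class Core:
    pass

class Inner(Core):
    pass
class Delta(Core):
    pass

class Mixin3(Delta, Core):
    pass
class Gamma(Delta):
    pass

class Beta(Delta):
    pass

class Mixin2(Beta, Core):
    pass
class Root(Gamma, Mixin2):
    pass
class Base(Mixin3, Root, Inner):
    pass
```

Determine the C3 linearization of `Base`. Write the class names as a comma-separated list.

L[Base] = Base + merge(L[Mixin3], L[Root], L[Inner], [Mixin3 Root Inner])
  take Mixin3:  [Mixin3 Delta Core object] + [Root Gamma Mixin2 Beta Delta Core object] + [Inner Core object] + [Mixin3 Root Inner]
  take Root:  [Delta Core object] + [Root Gamma Mixin2 Beta Delta Core object] + [Inner Core object] + [Root Inner]
  take Gamma:  [Delta Core object] + [Gamma Mixin2 Beta Delta Core object] + [Inner Core object] + [Inner]
  take Mixin2:  [Delta Core object] + [Mixin2 Beta Delta Core object] + [Inner Core object] + [Inner]
  take Beta:  [Delta Core object] + [Beta Delta Core object] + [Inner Core object] + [Inner]
  take Delta:  [Delta Core object] + [Delta Core object] + [Inner Core object] + [Inner]
  take Inner:  [Core object] + [Core object] + [Inner Core object] + [Inner]
  take Core:  [Core object] + [Core object] + [Core object]
  take object:  [object] + [object] + [object]

Base, Mixin3, Root, Gamma, Mixin2, Beta, Delta, Inner, Core, object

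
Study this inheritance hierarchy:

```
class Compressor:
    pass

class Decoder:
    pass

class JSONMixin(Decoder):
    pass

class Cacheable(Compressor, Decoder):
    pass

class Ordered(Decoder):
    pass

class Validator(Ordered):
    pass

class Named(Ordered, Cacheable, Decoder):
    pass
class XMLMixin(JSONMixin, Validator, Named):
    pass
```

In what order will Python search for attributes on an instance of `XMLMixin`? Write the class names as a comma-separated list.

L[XMLMixin] = XMLMixin + merge(L[JSONMixin], L[Validator], L[Named], [JSONMixin Validator Named])
  take JSONMixin:  [JSONMixin Decoder object] + [Validator Ordered Decoder object] + [Named Ordered Cacheable Compressor Decoder object] + [JSONMixin Validator Named]
  take Validator:  [Decoder object] + [Validator Ordered Decoder object] + [Named Ordered Cacheable Compressor Decoder object] + [Validator Named]
  take Named:  [Decoder object] + [Ordered Decoder object] + [Named Ordered Cacheable Compressor Decoder object] + [Named]
  take Ordered:  [Decoder object] + [Ordered Decoder object] + [Ordered Cacheable Compressor Decoder object]
  take Cacheable:  [Decoder object] + [Decoder object] + [Cacheable Compressor Decoder object]
  take Compressor:  [Decoder object] + [Decoder object] + [Compressor Decoder object]
  take Decoder:  [Decoder object] + [Decoder object] + [Decoder object]
  take object:  [object] + [object] + [object]

XMLMixin, JSONMixin, Validator, Named, Ordered, Cacheable, Compressor, Decoder, object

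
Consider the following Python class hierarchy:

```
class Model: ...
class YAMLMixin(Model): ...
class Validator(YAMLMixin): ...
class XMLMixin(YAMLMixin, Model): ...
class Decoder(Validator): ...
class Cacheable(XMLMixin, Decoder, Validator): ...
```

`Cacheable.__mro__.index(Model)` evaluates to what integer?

L[Cacheable] = Cacheable + merge(L[XMLMixin], L[Decoder], L[Validator], [XMLMixin Decoder Validator])
  take XMLMixin:  [XMLMixin YAMLMixin Model object] + [Decoder Validator YAMLMixin Model object] + [Validator YAMLMixin Model object] + [XMLMixin Decoder Validator]
  take Decoder:  [YAMLMixin Model object] + [Decoder Validator YAMLMixin Model object] + [Validator YAMLMixin Model object] + [Decoder Validator]
  take Validator:  [YAMLMixin Model object] + [Validator YAMLMixin Model object] + [Validator YAMLMixin Model object] + [Validator]
  take YAMLMixin:  [YAMLMixin Model object] + [YAMLMixin Model object] + [YAMLMixin Model object]
  take Model:  [Model object] + [Model object] + [Model object]
  take object:  [object] + [object] + [object]
MRO: Cacheable XMLMixin Decoder Validator YAMLMixin Model object
Model sits at index 5.

5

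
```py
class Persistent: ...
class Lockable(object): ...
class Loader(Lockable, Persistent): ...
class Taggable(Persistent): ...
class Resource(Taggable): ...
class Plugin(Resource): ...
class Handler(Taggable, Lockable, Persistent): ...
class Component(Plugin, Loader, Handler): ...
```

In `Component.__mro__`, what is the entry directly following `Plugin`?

L[Component] = Component + merge(L[Plugin], L[Loader], L[Handler], [Plugin Loader Handler])
  take Plugin:  [Plugin Resource Taggable Persistent object] + [Loader Lockable Persistent object] + [Handler Taggable Lockable Persistent object] + [Plugin Loader Handler]
  take Resource:  [Resource Taggable Persistent object] + [Loader Lockable Persistent object] + [Handler Taggable Lockable Persistent object] + [Loader Handler]
  take Loader:  [Taggable Persistent object] + [Loader Lockable Persistent object] + [Handler Taggable Lockable Persistent object] + [Loader Handler]
  take Handler:  [Taggable Persistent object] + [Lockable Persistent object] + [Handler Taggable Lockable Persistent object] + [Handler]
  take Taggable:  [Taggable Persistent object] + [Lockable Persistent object] + [Taggable Lockable Persistent object]
  take Lockable:  [Persistent object] + [Lockable Persistent object] + [Lockable Persistent object]
  take Persistent:  [Persistent object] + [Persistent object] + [Persistent object]
  take object:  [object] + [object] + [object]
MRO: Component Plugin Resource Loader Handler Taggable Lockable Persistent object
Plugin is at position 1; next is Resource.

Resource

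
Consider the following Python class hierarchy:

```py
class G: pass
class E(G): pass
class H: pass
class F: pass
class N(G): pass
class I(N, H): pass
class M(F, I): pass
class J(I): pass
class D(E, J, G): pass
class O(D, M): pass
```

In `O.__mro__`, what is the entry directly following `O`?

D

L[O] = O + merge(L[D], L[M], [D M])
  take D:  [D E J I N G H object] + [M F I N G H object] + [D M]
  take E:  [E J I N G H object] + [M F I N G H object] + [M]
  take J:  [J I N G H object] + [M F I N G H object] + [M]
  take M:  [I N G H object] + [M F I N G H object] + [M]
  take F:  [I N G H object] + [F I N G H object]
  take I:  [I N G H object] + [I N G H object]
  take N:  [N G H object] + [N G H object]
  take G:  [G H object] + [G H object]
  take H:  [H object] + [H object]
  take object:  [object] + [object]
MRO: O D E J M F I N G H object
O is at position 0; next is D.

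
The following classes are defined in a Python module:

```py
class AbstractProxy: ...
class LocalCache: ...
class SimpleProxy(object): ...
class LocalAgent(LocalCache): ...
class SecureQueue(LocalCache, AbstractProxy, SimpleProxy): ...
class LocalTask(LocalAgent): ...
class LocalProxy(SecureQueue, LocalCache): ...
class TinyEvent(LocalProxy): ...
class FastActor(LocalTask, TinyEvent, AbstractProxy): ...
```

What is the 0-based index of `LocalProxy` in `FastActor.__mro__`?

L[FastActor] = FastActor + merge(L[LocalTask], L[TinyEvent], L[AbstractProxy], [LocalTask TinyEvent AbstractProxy])
  take LocalTask:  [LocalTask LocalAgent LocalCache object] + [TinyEvent LocalProxy SecureQueue LocalCache AbstractProxy SimpleProxy object] + [AbstractProxy object] + [LocalTask TinyEvent AbstractProxy]
  take LocalAgent:  [LocalAgent LocalCache object] + [TinyEvent LocalProxy SecureQueue LocalCache AbstractProxy SimpleProxy object] + [AbstractProxy object] + [TinyEvent AbstractProxy]
  take TinyEvent:  [LocalCache object] + [TinyEvent LocalProxy SecureQueue LocalCache AbstractProxy SimpleProxy object] + [AbstractProxy object] + [TinyEvent AbstractProxy]
  take LocalProxy:  [LocalCache object] + [LocalProxy SecureQueue LocalCache AbstractProxy SimpleProxy object] + [AbstractProxy object] + [AbstractProxy]
  take SecureQueue:  [LocalCache object] + [SecureQueue LocalCache AbstractProxy SimpleProxy object] + [AbstractProxy object] + [AbstractProxy]
  take LocalCache:  [LocalCache object] + [LocalCache AbstractProxy SimpleProxy object] + [AbstractProxy object] + [AbstractProxy]
  take AbstractProxy:  [object] + [AbstractProxy SimpleProxy object] + [AbstractProxy object] + [AbstractProxy]
  take SimpleProxy:  [object] + [SimpleProxy object] + [object]
  take object:  [object] + [object] + [object]
MRO: FastActor LocalTask LocalAgent TinyEvent LocalProxy SecureQueue LocalCache AbstractProxy SimpleProxy object
LocalProxy sits at index 4.

4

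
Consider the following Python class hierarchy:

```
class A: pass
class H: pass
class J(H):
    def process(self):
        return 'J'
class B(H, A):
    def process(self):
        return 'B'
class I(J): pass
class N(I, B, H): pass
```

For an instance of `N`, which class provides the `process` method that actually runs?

J

L[N] = N + merge(L[I], L[B], L[H], [I B H])
  take I:  [I J H object] + [B H A object] + [H object] + [I B H]
  take J:  [J H object] + [B H A object] + [H object] + [B H]
  take B:  [H object] + [B H A object] + [H object] + [B H]
  take H:  [H object] + [H A object] + [H object] + [H]
  take A:  [object] + [A object] + [object]
  take object:  [object] + [object] + [object]
MRO: N I J B H A object
process is defined in: B, J. First along the MRO is J.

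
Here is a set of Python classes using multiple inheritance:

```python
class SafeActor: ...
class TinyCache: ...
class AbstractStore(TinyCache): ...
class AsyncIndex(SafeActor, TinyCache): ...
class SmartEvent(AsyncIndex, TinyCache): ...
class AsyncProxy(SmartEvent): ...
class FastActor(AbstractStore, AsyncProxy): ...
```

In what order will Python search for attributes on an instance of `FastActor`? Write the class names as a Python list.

[FastActor, AbstractStore, AsyncProxy, SmartEvent, AsyncIndex, SafeActor, TinyCache, object]

L[FastActor] = FastActor + merge(L[AbstractStore], L[AsyncProxy], [AbstractStore AsyncProxy])
  take AbstractStore:  [AbstractStore TinyCache object] + [AsyncProxy SmartEvent AsyncIndex SafeActor TinyCache object] + [AbstractStore AsyncProxy]
  take AsyncProxy:  [TinyCache object] + [AsyncProxy SmartEvent AsyncIndex SafeActor TinyCache object] + [AsyncProxy]
  take SmartEvent:  [TinyCache object] + [SmartEvent AsyncIndex SafeActor TinyCache object]
  take AsyncIndex:  [TinyCache object] + [AsyncIndex SafeActor TinyCache object]
  take SafeActor:  [TinyCache object] + [SafeActor TinyCache object]
  take TinyCache:  [TinyCache object] + [TinyCache object]
  take object:  [object] + [object]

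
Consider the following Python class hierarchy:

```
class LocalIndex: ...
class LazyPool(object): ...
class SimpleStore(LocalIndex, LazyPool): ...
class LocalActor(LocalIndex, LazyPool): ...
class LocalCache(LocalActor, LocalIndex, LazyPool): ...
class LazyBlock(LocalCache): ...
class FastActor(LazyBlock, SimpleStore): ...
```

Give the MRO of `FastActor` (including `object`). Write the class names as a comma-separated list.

L[FastActor] = FastActor + merge(L[LazyBlock], L[SimpleStore], [LazyBlock SimpleStore])
  take LazyBlock:  [LazyBlock LocalCache LocalActor LocalIndex LazyPool object] + [SimpleStore LocalIndex LazyPool object] + [LazyBlock SimpleStore]
  take LocalCache:  [LocalCache LocalActor LocalIndex LazyPool object] + [SimpleStore LocalIndex LazyPool object] + [SimpleStore]
  take LocalActor:  [LocalActor LocalIndex LazyPool object] + [SimpleStore LocalIndex LazyPool object] + [SimpleStore]
  take SimpleStore:  [LocalIndex LazyPool object] + [SimpleStore LocalIndex LazyPool object] + [SimpleStore]
  take LocalIndex:  [LocalIndex LazyPool object] + [LocalIndex LazyPool object]
  take LazyPool:  [LazyPool object] + [LazyPool object]
  take object:  [object] + [object]

FastActor, LazyBlock, LocalCache, LocalActor, SimpleStore, LocalIndex, LazyPool, object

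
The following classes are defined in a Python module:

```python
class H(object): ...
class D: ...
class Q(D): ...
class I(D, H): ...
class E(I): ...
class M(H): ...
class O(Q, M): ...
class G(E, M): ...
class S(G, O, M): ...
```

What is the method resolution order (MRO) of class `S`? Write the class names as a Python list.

[S, G, E, I, O, Q, D, M, H, object]

L[S] = S + merge(L[G], L[O], L[M], [G O M])
  take G:  [G E I D M H object] + [O Q D M H object] + [M H object] + [G O M]
  take E:  [E I D M H object] + [O Q D M H object] + [M H object] + [O M]
  take I:  [I D M H object] + [O Q D M H object] + [M H object] + [O M]
  take O:  [D M H object] + [O Q D M H object] + [M H object] + [O M]
  take Q:  [D M H object] + [Q D M H object] + [M H object] + [M]
  take D:  [D M H object] + [D M H object] + [M H object] + [M]
  take M:  [M H object] + [M H object] + [M H object] + [M]
  take H:  [H object] + [H object] + [H object]
  take object:  [object] + [object] + [object]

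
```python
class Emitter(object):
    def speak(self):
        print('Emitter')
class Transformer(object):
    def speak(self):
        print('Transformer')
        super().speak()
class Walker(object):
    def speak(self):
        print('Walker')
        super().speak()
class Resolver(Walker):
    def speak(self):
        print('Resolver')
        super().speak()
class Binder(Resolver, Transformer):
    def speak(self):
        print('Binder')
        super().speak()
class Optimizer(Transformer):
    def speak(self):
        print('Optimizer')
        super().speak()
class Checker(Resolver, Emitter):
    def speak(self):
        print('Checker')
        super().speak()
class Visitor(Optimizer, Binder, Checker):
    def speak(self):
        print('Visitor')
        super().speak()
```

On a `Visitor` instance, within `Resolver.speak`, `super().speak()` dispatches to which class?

Walker

L[Visitor] = Visitor + merge(L[Optimizer], L[Binder], L[Checker], [Optimizer Binder Checker])
  take Optimizer:  [Optimizer Transformer object] + [Binder Resolver Walker Transformer object] + [Checker Resolver Walker Emitter object] + [Optimizer Binder Checker]
  take Binder:  [Transformer object] + [Binder Resolver Walker Transformer object] + [Checker Resolver Walker Emitter object] + [Binder Checker]
  take Checker:  [Transformer object] + [Resolver Walker Transformer object] + [Checker Resolver Walker Emitter object] + [Checker]
  take Resolver:  [Transformer object] + [Resolver Walker Transformer object] + [Resolver Walker Emitter object]
  take Walker:  [Transformer object] + [Walker Transformer object] + [Walker Emitter object]
  take Transformer:  [Transformer object] + [Transformer object] + [Emitter object]
  take Emitter:  [object] + [object] + [Emitter object]
  take object:  [object] + [object] + [object]
MRO: Visitor Optimizer Binder Checker Resolver Walker Transformer Emitter object
super() in Resolver.speak on a Visitor instance goes to the class after Resolver in Visitor's MRO: Walker.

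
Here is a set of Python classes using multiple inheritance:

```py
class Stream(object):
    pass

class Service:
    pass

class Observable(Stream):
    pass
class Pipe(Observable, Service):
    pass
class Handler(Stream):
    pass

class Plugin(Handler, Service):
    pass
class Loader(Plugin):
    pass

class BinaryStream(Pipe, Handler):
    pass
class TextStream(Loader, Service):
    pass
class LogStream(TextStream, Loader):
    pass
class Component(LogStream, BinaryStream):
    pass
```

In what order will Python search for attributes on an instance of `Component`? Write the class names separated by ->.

L[Component] = Component + merge(L[LogStream], L[BinaryStream], [LogStream BinaryStream])
  take LogStream:  [LogStream TextStream Loader Plugin Handler Stream Service object] + [BinaryStream Pipe Observable Handler Stream Service object] + [LogStream BinaryStream]
  take TextStream:  [TextStream Loader Plugin Handler Stream Service object] + [BinaryStream Pipe Observable Handler Stream Service object] + [BinaryStream]
  take Loader:  [Loader Plugin Handler Stream Service object] + [BinaryStream Pipe Observable Handler Stream Service object] + [BinaryStream]
  take Plugin:  [Plugin Handler Stream Service object] + [BinaryStream Pipe Observable Handler Stream Service object] + [BinaryStream]
  take BinaryStream:  [Handler Stream Service object] + [BinaryStream Pipe Observable Handler Stream Service object] + [BinaryStream]
  take Pipe:  [Handler Stream Service object] + [Pipe Observable Handler Stream Service object]
  take Observable:  [Handler Stream Service object] + [Observable Handler Stream Service object]
  take Handler:  [Handler Stream Service object] + [Handler Stream Service object]
  take Stream:  [Stream Service object] + [Stream Service object]
  take Service:  [Service object] + [Service object]
  take object:  [object] + [object]

Component -> LogStream -> TextStream -> Loader -> Plugin -> BinaryStream -> Pipe -> Observable -> Handler -> Stream -> Service -> object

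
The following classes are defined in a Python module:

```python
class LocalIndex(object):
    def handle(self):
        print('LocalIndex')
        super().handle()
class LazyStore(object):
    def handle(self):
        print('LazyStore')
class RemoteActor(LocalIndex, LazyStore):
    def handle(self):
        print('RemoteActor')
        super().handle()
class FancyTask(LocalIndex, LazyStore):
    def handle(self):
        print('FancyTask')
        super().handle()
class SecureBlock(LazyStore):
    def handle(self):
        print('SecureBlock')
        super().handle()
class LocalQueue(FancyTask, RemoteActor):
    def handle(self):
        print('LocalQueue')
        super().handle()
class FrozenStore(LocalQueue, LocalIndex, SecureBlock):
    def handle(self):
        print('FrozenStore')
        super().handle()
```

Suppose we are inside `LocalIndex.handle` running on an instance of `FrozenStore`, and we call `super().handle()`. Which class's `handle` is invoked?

SecureBlock

L[FrozenStore] = FrozenStore + merge(L[LocalQueue], L[LocalIndex], L[SecureBlock], [LocalQueue LocalIndex SecureBlock])
  take LocalQueue:  [LocalQueue FancyTask RemoteActor LocalIndex LazyStore object] + [LocalIndex object] + [SecureBlock LazyStore object] + [LocalQueue LocalIndex SecureBlock]
  take FancyTask:  [FancyTask RemoteActor LocalIndex LazyStore object] + [LocalIndex object] + [SecureBlock LazyStore object] + [LocalIndex SecureBlock]
  take RemoteActor:  [RemoteActor LocalIndex LazyStore object] + [LocalIndex object] + [SecureBlock LazyStore object] + [LocalIndex SecureBlock]
  take LocalIndex:  [LocalIndex LazyStore object] + [LocalIndex object] + [SecureBlock LazyStore object] + [LocalIndex SecureBlock]
  take SecureBlock:  [LazyStore object] + [object] + [SecureBlock LazyStore object] + [SecureBlock]
  take LazyStore:  [LazyStore object] + [object] + [LazyStore object]
  take object:  [object] + [object] + [object]
MRO: FrozenStore LocalQueue FancyTask RemoteActor LocalIndex SecureBlock LazyStore object
super() in LocalIndex.handle on a FrozenStore instance goes to the class after LocalIndex in FrozenStore's MRO: SecureBlock.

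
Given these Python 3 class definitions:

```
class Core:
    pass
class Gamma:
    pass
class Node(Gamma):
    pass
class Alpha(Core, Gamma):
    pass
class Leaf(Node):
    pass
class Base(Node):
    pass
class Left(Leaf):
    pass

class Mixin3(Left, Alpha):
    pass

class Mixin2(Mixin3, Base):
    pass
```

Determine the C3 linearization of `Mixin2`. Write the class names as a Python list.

[Mixin2, Mixin3, Left, Leaf, Base, Node, Alpha, Core, Gamma, object]

L[Mixin2] = Mixin2 + merge(L[Mixin3], L[Base], [Mixin3 Base])
  take Mixin3:  [Mixin3 Left Leaf Node Alpha Core Gamma object] + [Base Node Gamma object] + [Mixin3 Base]
  take Left:  [Left Leaf Node Alpha Core Gamma object] + [Base Node Gamma object] + [Base]
  take Leaf:  [Leaf Node Alpha Core Gamma object] + [Base Node Gamma object] + [Base]
  take Base:  [Node Alpha Core Gamma object] + [Base Node Gamma object] + [Base]
  take Node:  [Node Alpha Core Gamma object] + [Node Gamma object]
  take Alpha:  [Alpha Core Gamma object] + [Gamma object]
  take Core:  [Core Gamma object] + [Gamma object]
  take Gamma:  [Gamma object] + [Gamma object]
  take object:  [object] + [object]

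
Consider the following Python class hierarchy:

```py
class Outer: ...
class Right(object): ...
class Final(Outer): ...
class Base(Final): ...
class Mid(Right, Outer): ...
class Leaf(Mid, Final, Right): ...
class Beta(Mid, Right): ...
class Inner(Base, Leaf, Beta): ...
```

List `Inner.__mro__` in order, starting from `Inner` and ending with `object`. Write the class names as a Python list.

L[Inner] = Inner + merge(L[Base], L[Leaf], L[Beta], [Base Leaf Beta])
  take Base:  [Base Final Outer object] + [Leaf Mid Final Right Outer object] + [Beta Mid Right Outer object] + [Base Leaf Beta]
  take Leaf:  [Final Outer object] + [Leaf Mid Final Right Outer object] + [Beta Mid Right Outer object] + [Leaf Beta]
  take Beta:  [Final Outer object] + [Mid Final Right Outer object] + [Beta Mid Right Outer object] + [Beta]
  take Mid:  [Final Outer object] + [Mid Final Right Outer object] + [Mid Right Outer object]
  take Final:  [Final Outer object] + [Final Right Outer object] + [Right Outer object]
  take Right:  [Outer object] + [Right Outer object] + [Right Outer object]
  take Outer:  [Outer object] + [Outer object] + [Outer object]
  take object:  [object] + [object] + [object]

[Inner, Base, Leaf, Beta, Mid, Final, Right, Outer, object]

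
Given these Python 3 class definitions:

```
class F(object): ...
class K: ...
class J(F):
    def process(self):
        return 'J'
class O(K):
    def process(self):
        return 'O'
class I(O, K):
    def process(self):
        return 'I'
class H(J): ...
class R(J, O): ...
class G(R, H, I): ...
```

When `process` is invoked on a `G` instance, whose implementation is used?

L[G] = G + merge(L[R], L[H], L[I], [R H I])
  take R:  [R J F O K object] + [H J F object] + [I O K object] + [R H I]
  take H:  [J F O K object] + [H J F object] + [I O K object] + [H I]
  take J:  [J F O K object] + [J F object] + [I O K object] + [I]
  take F:  [F O K object] + [F object] + [I O K object] + [I]
  take I:  [O K object] + [object] + [I O K object] + [I]
  take O:  [O K object] + [object] + [O K object]
  take K:  [K object] + [object] + [K object]
  take object:  [object] + [object] + [object]
MRO: G R H J F I O K object
process is defined in: I, J, O. First along the MRO is J.

J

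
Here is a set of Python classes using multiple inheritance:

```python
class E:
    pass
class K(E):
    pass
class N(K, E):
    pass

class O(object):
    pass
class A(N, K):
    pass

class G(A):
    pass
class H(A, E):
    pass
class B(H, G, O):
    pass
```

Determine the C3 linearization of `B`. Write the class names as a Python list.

L[B] = B + merge(L[H], L[G], L[O], [H G O])
  take H:  [H A N K E object] + [G A N K E object] + [O object] + [H G O]
  take G:  [A N K E object] + [G A N K E object] + [O object] + [G O]
  take A:  [A N K E object] + [A N K E object] + [O object] + [O]
  take N:  [N K E object] + [N K E object] + [O object] + [O]
  take K:  [K E object] + [K E object] + [O object] + [O]
  take E:  [E object] + [E object] + [O object] + [O]
  take O:  [object] + [object] + [O object] + [O]
  take object:  [object] + [object] + [object]

[B, H, G, A, N, K, E, O, object]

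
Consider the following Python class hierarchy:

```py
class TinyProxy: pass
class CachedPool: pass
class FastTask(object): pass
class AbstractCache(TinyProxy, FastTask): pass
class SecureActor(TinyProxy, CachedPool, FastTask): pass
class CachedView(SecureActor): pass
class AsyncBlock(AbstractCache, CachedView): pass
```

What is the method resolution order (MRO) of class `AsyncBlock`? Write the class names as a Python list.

L[AsyncBlock] = AsyncBlock + merge(L[AbstractCache], L[CachedView], [AbstractCache CachedView])
  take AbstractCache:  [AbstractCache TinyProxy FastTask object] + [CachedView SecureActor TinyProxy CachedPool FastTask object] + [AbstractCache CachedView]
  take CachedView:  [TinyProxy FastTask object] + [CachedView SecureActor TinyProxy CachedPool FastTask object] + [CachedView]
  take SecureActor:  [TinyProxy FastTask object] + [SecureActor TinyProxy CachedPool FastTask object]
  take TinyProxy:  [TinyProxy FastTask object] + [TinyProxy CachedPool FastTask object]
  take CachedPool:  [FastTask object] + [CachedPool FastTask object]
  take FastTask:  [FastTask object] + [FastTask object]
  take object:  [object] + [object]

[AsyncBlock, AbstractCache, CachedView, SecureActor, TinyProxy, CachedPool, FastTask, object]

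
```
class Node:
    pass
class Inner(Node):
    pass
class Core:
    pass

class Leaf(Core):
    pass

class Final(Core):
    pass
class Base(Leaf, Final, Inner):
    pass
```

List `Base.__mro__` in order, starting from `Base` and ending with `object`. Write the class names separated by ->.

L[Base] = Base + merge(L[Leaf], L[Final], L[Inner], [Leaf Final Inner])
  take Leaf:  [Leaf Core object] + [Final Core object] + [Inner Node object] + [Leaf Final Inner]
  take Final:  [Core object] + [Final Core object] + [Inner Node object] + [Final Inner]
  take Core:  [Core object] + [Core object] + [Inner Node object] + [Inner]
  take Inner:  [object] + [object] + [Inner Node object] + [Inner]
  take Node:  [object] + [object] + [Node object]
  take object:  [object] + [object] + [object]

Base -> Leaf -> Final -> Core -> Inner -> Node -> object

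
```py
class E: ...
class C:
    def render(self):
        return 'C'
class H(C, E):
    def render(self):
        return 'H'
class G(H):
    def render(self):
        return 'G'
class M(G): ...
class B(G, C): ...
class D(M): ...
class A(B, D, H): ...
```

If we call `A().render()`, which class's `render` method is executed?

G

L[A] = A + merge(L[B], L[D], L[H], [B D H])
  take B:  [B G H C E object] + [D M G H C E object] + [H C E object] + [B D H]
  take D:  [G H C E object] + [D M G H C E object] + [H C E object] + [D H]
  take M:  [G H C E object] + [M G H C E object] + [H C E object] + [H]
  take G:  [G H C E object] + [G H C E object] + [H C E object] + [H]
  take H:  [H C E object] + [H C E object] + [H C E object] + [H]
  take C:  [C E object] + [C E object] + [C E object]
  take E:  [E object] + [E object] + [E object]
  take object:  [object] + [object] + [object]
MRO: A B D M G H C E object
render is defined in: C, G, H. First along the MRO is G.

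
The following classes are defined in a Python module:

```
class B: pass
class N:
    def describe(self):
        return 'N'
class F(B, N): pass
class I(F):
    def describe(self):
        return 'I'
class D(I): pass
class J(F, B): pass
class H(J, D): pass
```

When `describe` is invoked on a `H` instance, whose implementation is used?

I

L[H] = H + merge(L[J], L[D], [J D])
  take J:  [J F B N object] + [D I F B N object] + [J D]
  take D:  [F B N object] + [D I F B N object] + [D]
  take I:  [F B N object] + [I F B N object]
  take F:  [F B N object] + [F B N object]
  take B:  [B N object] + [B N object]
  take N:  [N object] + [N object]
  take object:  [object] + [object]
MRO: H J D I F B N object
describe is defined in: I, N. First along the MRO is I.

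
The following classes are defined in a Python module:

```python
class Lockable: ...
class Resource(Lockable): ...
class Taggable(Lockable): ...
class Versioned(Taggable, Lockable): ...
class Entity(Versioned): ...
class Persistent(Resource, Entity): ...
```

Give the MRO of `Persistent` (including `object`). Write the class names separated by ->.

Persistent -> Resource -> Entity -> Versioned -> Taggable -> Lockable -> object

L[Persistent] = Persistent + merge(L[Resource], L[Entity], [Resource Entity])
  take Resource:  [Resource Lockable object] + [Entity Versioned Taggable Lockable object] + [Resource Entity]
  take Entity:  [Lockable object] + [Entity Versioned Taggable Lockable object] + [Entity]
  take Versioned:  [Lockable object] + [Versioned Taggable Lockable object]
  take Taggable:  [Lockable object] + [Taggable Lockable object]
  take Lockable:  [Lockable object] + [Lockable object]
  take object:  [object] + [object]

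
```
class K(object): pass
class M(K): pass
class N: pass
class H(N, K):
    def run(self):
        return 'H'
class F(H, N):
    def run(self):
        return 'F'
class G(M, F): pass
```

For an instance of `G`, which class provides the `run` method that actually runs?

L[G] = G + merge(L[M], L[F], [M F])
  take M:  [M K object] + [F H N K object] + [M F]
  take F:  [K object] + [F H N K object] + [F]
  take H:  [K object] + [H N K object]
  take N:  [K object] + [N K object]
  take K:  [K object] + [K object]
  take object:  [object] + [object]
MRO: G M F H N K object
run is defined in: F, H. First along the MRO is F.

F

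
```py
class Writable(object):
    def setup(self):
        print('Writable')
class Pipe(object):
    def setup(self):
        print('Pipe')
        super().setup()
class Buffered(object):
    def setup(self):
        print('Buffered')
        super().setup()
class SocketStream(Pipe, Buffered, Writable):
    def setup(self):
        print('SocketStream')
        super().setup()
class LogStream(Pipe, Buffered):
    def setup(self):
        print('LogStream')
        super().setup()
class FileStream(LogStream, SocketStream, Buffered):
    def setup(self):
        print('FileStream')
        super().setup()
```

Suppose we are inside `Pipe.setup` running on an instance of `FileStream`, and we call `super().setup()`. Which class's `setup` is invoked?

Buffered

L[FileStream] = FileStream + merge(L[LogStream], L[SocketStream], L[Buffered], [LogStream SocketStream Buffered])
  take LogStream:  [LogStream Pipe Buffered object] + [SocketStream Pipe Buffered Writable object] + [Buffered object] + [LogStream SocketStream Buffered]
  take SocketStream:  [Pipe Buffered object] + [SocketStream Pipe Buffered Writable object] + [Buffered object] + [SocketStream Buffered]
  take Pipe:  [Pipe Buffered object] + [Pipe Buffered Writable object] + [Buffered object] + [Buffered]
  take Buffered:  [Buffered object] + [Buffered Writable object] + [Buffered object] + [Buffered]
  take Writable:  [object] + [Writable object] + [object]
  take object:  [object] + [object] + [object]
MRO: FileStream LogStream SocketStream Pipe Buffered Writable object
super() in Pipe.setup on a FileStream instance goes to the class after Pipe in FileStream's MRO: Buffered.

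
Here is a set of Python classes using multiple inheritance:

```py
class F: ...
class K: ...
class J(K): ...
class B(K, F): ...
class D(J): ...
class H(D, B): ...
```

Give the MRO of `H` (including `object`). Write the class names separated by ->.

H -> D -> J -> B -> K -> F -> object

L[H] = H + merge(L[D], L[B], [D B])
  take D:  [D J K object] + [B K F object] + [D B]
  take J:  [J K object] + [B K F object] + [B]
  take B:  [K object] + [B K F object] + [B]
  take K:  [K object] + [K F object]
  take F:  [object] + [F object]
  take object:  [object] + [object]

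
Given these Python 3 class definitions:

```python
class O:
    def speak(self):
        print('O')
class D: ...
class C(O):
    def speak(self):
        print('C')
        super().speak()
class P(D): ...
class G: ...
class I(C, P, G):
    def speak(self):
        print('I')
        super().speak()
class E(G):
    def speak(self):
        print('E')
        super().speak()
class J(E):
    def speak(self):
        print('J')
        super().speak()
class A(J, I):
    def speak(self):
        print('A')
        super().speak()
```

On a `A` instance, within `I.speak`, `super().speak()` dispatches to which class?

L[A] = A + merge(L[J], L[I], [J I])
  take J:  [J E G object] + [I C O P D G object] + [J I]
  take E:  [E G object] + [I C O P D G object] + [I]
  take I:  [G object] + [I C O P D G object] + [I]
  take C:  [G object] + [C O P D G object]
  take O:  [G object] + [O P D G object]
  take P:  [G object] + [P D G object]
  take D:  [G object] + [D G object]
  take G:  [G object] + [G object]
  take object:  [object] + [object]
MRO: A J E I C O P D G object
super() in I.speak on a A instance goes to the class after I in A's MRO: C.

C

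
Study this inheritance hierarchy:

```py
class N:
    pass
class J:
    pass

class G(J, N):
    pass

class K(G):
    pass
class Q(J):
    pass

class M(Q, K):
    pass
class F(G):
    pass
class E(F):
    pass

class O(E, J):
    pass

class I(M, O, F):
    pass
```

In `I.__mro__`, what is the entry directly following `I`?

M

L[I] = I + merge(L[M], L[O], L[F], [M O F])
  take M:  [M Q K G J N object] + [O E F G J N object] + [F G J N object] + [M O F]
  take Q:  [Q K G J N object] + [O E F G J N object] + [F G J N object] + [O F]
  take K:  [K G J N object] + [O E F G J N object] + [F G J N object] + [O F]
  take O:  [G J N object] + [O E F G J N object] + [F G J N object] + [O F]
  take E:  [G J N object] + [E F G J N object] + [F G J N object] + [F]
  take F:  [G J N object] + [F G J N object] + [F G J N object] + [F]
  take G:  [G J N object] + [G J N object] + [G J N object]
  take J:  [J N object] + [J N object] + [J N object]
  take N:  [N object] + [N object] + [N object]
  take object:  [object] + [object] + [object]
MRO: I M Q K O E F G J N object
I is at position 0; next is M.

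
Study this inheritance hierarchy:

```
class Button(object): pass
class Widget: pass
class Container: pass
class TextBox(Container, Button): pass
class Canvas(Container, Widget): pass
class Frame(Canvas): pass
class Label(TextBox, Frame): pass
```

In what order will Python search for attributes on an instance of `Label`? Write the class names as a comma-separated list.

Label, TextBox, Frame, Canvas, Container, Button, Widget, object

L[Label] = Label + merge(L[TextBox], L[Frame], [TextBox Frame])
  take TextBox:  [TextBox Container Button object] + [Frame Canvas Container Widget object] + [TextBox Frame]
  take Frame:  [Container Button object] + [Frame Canvas Container Widget object] + [Frame]
  take Canvas:  [Container Button object] + [Canvas Container Widget object]
  take Container:  [Container Button object] + [Container Widget object]
  take Button:  [Button object] + [Widget object]
  take Widget:  [object] + [Widget object]
  take object:  [object] + [object]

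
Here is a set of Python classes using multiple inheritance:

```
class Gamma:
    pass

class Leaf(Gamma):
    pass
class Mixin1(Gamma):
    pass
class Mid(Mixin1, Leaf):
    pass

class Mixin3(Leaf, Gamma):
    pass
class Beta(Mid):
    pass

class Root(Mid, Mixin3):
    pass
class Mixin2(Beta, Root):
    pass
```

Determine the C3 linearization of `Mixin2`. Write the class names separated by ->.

Mixin2 -> Beta -> Root -> Mid -> Mixin1 -> Mixin3 -> Leaf -> Gamma -> object

L[Mixin2] = Mixin2 + merge(L[Beta], L[Root], [Beta Root])
  take Beta:  [Beta Mid Mixin1 Leaf Gamma object] + [Root Mid Mixin1 Mixin3 Leaf Gamma object] + [Beta Root]
  take Root:  [Mid Mixin1 Leaf Gamma object] + [Root Mid Mixin1 Mixin3 Leaf Gamma object] + [Root]
  take Mid:  [Mid Mixin1 Leaf Gamma object] + [Mid Mixin1 Mixin3 Leaf Gamma object]
  take Mixin1:  [Mixin1 Leaf Gamma object] + [Mixin1 Mixin3 Leaf Gamma object]
  take Mixin3:  [Leaf Gamma object] + [Mixin3 Leaf Gamma object]
  take Leaf:  [Leaf Gamma object] + [Leaf Gamma object]
  take Gamma:  [Gamma object] + [Gamma object]
  take object:  [object] + [object]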